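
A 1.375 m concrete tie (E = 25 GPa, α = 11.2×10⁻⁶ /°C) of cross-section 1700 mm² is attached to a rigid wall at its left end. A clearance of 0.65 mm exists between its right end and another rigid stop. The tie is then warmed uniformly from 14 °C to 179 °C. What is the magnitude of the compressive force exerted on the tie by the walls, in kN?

Free thermal elongation = αΔT L = 11.2×10⁻⁶ × 165 × 1375 = 2.541 mm.
The gap closes (δ_free > 0.65 mm) and the wall then resists a further 2.541 − 0.65 = 1.891 mm of expansion.
Compatibility: PL/(AE) = 1.891 mm, so σ = P/A = E × (1.891/1375) = 34.38 MPa.
Force on the wall = σA = 34.38 × 1700 mm² = 58.45 kN.

P ≈ 58.4 kN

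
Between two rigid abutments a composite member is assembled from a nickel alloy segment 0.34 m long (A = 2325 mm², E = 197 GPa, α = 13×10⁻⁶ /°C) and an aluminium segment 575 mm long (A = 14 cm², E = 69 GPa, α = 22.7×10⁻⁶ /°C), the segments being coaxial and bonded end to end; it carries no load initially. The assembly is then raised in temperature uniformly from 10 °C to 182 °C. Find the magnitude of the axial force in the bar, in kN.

P ≈ 449 kN (compressive)

Free thermal expansion of the whole bar: Σ αᵢΔT Lᵢ = 13×10⁻⁶×172×340 + 22.7×10⁻⁶×172×575 = 3.005 mm.
The walls prevent any net length change, so an axial force P (same in every segment) develops. Compatibility: P · Σ Lᵢ/(AᵢEᵢ) = δ_free.
The series flexibility is Σ Lᵢ/(AᵢEᵢ) = 340/(2325×197×10³) + 575/(1400×69×10³) = 6.695×10⁻⁶ mm/N.
Hence P = δ_free / Σ(L/AE) = 3.005/6.695×10⁻⁶ = 448.9 kN (compressive).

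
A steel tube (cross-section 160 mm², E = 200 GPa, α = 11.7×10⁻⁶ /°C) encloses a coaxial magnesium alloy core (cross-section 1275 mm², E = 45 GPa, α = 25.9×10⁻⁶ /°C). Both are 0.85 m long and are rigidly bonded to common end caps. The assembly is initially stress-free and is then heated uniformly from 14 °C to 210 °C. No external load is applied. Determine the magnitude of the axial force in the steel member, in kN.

P ≈ 57.2 kN (tensile in the steel)

The magnesium alloy has the larger α, so on heating it would change length more than the steel if both were free. The rigid plates force a common final length, so the magnesium alloy is put into compression and the steel into tension, with equal and opposite forces P (no external load).
Equating the net (thermal + elastic) strains gives |α₁ − α₂|·ΔT = P·[1/(A₁E₁) + 1/(A₂E₂)].
|α₁ − α₂|·ΔT = 14.2×10⁻⁶ × 196 = 0.002783.
1/(A₁E₁) + 1/(A₂E₂) = 1/(160×200×10³) + 1/(1275×45×10³) = 4.868×10⁻⁸ N⁻¹.
So P = 0.002783 / 4.868×10⁻⁸ = 57.17 kN.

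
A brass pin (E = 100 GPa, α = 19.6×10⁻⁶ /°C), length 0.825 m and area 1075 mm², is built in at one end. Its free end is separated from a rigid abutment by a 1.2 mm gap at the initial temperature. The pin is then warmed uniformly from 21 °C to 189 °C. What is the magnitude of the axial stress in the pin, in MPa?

σ ≈ 184 MPa (compressive)

Unrestrained expansion: δ_free = αΔT L = 19.6×10⁻⁶ × 168 × 825 = 2.717 mm.
The gap closes (δ_free > 1.2 mm) and the wall then resists a further 2.717 − 1.2 = 1.517 mm of expansion.
So σ = E(δ_free − g)/L = 100×10³ × 1.517/825 = 183.8 MPa.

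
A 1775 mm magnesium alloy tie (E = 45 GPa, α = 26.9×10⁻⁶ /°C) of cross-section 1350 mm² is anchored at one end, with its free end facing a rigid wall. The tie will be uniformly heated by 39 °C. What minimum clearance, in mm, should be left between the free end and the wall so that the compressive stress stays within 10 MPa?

With no wall the tie would lengthen by αΔT L = 26.9×10⁻⁶ × 39 × 1775 = 1.862 mm.
At the allowable stress the elastic shortening the wall may impose is σL/E = 10 × 1775 / (45×10³) = 0.3944 mm.
So the gap has to take up the difference, g_min = δ_free − σL/E = 1.862 − 0.3944 = 1.468 mm.

g ≈ 1.47 mm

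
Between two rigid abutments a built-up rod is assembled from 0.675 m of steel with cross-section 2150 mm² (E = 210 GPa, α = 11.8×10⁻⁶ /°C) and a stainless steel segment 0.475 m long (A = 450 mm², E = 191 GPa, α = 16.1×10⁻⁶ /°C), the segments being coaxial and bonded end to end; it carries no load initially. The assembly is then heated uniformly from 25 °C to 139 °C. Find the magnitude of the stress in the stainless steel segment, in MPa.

σ ≈ 563 MPa (compressive)

Free thermal expansion of the whole bar: Σ αᵢΔT Lᵢ = 11.8×10⁻⁶×114×675 + 16.1×10⁻⁶×114×475 = 1.78 mm.
Since the ends are fixed, an axial force P builds up, equal in every segment, with P · Σ Lᵢ/(AᵢEᵢ) = δ_free.
Σ Lᵢ/(AᵢEᵢ) = 675/(2150×210×10³) + 475/(450×191×10³) = 7.021×10⁻⁶ mm/N.
P = 1.78 / 7.021×10⁻⁶ = 253500 N = 253.5 kN, compressive.
σ_{stainless steel} = P / A = 253500 / 450 = 563.3 MPa.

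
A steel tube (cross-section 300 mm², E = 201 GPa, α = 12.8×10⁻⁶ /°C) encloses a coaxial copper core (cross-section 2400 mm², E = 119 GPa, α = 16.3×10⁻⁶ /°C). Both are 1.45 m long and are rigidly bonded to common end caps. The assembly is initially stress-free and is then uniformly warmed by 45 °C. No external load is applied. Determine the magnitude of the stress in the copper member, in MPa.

Both members must finish at the same length. With the larger α, the copper tends to over-expand; the plates restrain it, putting the copper in compression and the steel in tension. With no external load the two internal forces are equal and opposite, magnitude P.
Compatibility of the two members (thermal + elastic change equal): (α₁ − α₂)ΔT = P·[1/(A₁E₁) + 1/(A₂E₂)].
|α₁ − α₂|·ΔT = 3.5×10⁻⁶ × 45 = 0.0001575.
1/(A₁E₁) + 1/(A₂E₂) = 1/(300×201×10³) + 1/(2400×119×10³) = 2.009×10⁻⁸ N⁻¹.
So P = 0.0001575 / 2.009×10⁻⁸ = 7.842 kN.
σ_{copper} = P/A₂ = 7842/2400 = 3.267 MPa, compressive.

σ ≈ 3.27 MPa (compressive)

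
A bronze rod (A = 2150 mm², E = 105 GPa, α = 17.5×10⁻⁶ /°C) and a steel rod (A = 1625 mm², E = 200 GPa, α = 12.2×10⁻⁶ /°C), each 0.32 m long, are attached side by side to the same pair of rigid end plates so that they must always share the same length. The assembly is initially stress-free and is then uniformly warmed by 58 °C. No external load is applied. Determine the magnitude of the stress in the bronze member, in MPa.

σ ≈ 19 MPa (compressive)

Equilibrium of a rigid end plate with no external load gives equal and opposite internal forces ±P in the two members. Since α_{bronze} > α_{steel}, heating drives the bronze into compression and the steel into tension.
Setting the final lengths equal and cancelling L: (α₁ − α₂)ΔT = P/(A₁E₁) + P/(A₂E₂).
|α₁ − α₂|·ΔT = 5.3×10⁻⁶ × 58 = 0.0003074.
1/(A₁E₁) + 1/(A₂E₂) = 1/(2150×105×10³) + 1/(1625×200×10³) = 7.507×10⁻⁹ N⁻¹.
P = 0.0003074 / 7.507×10⁻⁹ = 40950 N = 40.95 kN.
σ_{bronze} = P/A₁ = 40950/2150 = 19.05 MPa, compressive.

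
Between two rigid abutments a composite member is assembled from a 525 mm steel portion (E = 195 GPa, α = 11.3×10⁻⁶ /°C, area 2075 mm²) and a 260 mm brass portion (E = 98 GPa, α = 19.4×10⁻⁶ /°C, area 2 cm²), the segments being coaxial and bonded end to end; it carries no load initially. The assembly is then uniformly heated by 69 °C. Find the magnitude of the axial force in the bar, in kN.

With the walls removed the bar would change length by δ_free = Σ αᵢΔT Lᵢ = 11.3×10⁻⁶×69×525 + 19.4×10⁻⁶×69×260 = 0.7574 mm.
The rigid supports impose zero overall length change; the single axial force P common to all segments must satisfy P Σ Lᵢ/(AᵢEᵢ) = δ_free.
The series flexibility is Σ Lᵢ/(AᵢEᵢ) = 525/(2075×195×10³) + 260/(200×98×10³) = 1.456×10⁻⁵ mm/N.
P = 0.7574 / 1.456×10⁻⁵ = 52010 N = 52.01 kN, compressive.

P ≈ 52 kN (compressive)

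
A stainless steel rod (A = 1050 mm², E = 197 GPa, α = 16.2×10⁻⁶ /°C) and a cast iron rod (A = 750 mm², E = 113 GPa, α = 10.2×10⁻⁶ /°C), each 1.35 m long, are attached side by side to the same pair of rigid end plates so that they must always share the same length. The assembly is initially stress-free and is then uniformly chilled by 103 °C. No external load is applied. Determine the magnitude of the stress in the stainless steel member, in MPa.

σ ≈ 35.4 MPa (tensile)

The stainless steel has the larger α, so on cooling it would change length more than the cast iron if both were free. The rigid plates force a common final length, so the stainless steel is put into tension and the cast iron into compression, with equal and opposite forces P (no external load).
Setting the final lengths equal and cancelling L: (α₁ − α₂)ΔT = P/(A₁E₁) + P/(A₂E₂).
|α₁ − α₂|·ΔT = 6×10⁻⁶ × 103 = 0.000618.
1/(A₁E₁) + 1/(A₂E₂) = 1/(1050×197×10³) + 1/(750×113×10³) = 1.663×10⁻⁸ N⁻¹.
So P = 0.000618 / 1.663×10⁻⁸ = 37.15 kN.
σ_{stainless steel} = P/A₁ = 37150/1050 = 35.38 MPa, tensile.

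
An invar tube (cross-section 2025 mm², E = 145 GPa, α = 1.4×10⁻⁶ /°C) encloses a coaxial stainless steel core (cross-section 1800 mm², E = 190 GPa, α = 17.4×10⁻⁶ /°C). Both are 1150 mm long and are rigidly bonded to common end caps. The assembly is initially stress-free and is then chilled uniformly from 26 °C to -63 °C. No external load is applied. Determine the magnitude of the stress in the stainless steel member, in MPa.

σ ≈ 125 MPa (tensile)

Both members must finish at the same length. With the larger α, the stainless steel tends to over-contract; the plates restrain it, putting the stainless steel in tension and the invar in compression. With no external load the two internal forces are equal and opposite, magnitude P.
Compatibility of the two members (thermal + elastic change equal): (α₁ − α₂)ΔT = P·[1/(A₁E₁) + 1/(A₂E₂)].
|α₁ − α₂|·ΔT = 16×10⁻⁶ × 89 = 0.001424.
1/(A₁E₁) + 1/(A₂E₂) = 1/(2025×145×10³) + 1/(1800×190×10³) = 6.33×10⁻⁹ N⁻¹.
P = 0.001424 / 6.33×10⁻⁹ = 225000 N = 225 kN.
σ_{stainless steel} = P/A₂ = 225000/1800 = 125 MPa, tensile.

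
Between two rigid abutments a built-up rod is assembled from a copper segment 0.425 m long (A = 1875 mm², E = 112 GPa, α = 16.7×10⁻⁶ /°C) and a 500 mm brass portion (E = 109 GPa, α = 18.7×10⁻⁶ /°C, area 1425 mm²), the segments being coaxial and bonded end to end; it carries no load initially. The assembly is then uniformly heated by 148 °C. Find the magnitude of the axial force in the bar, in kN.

With the walls removed the bar would change length by δ_free = Σ αᵢΔT Lᵢ = 16.7×10⁻⁶×148×425 + 18.7×10⁻⁶×148×500 = 2.434 mm.
The walls prevent any net length change, so an axial force P (same in every segment) develops. Compatibility: P · Σ Lᵢ/(AᵢEᵢ) = δ_free.
Σ Lᵢ/(AᵢEᵢ) = 425/(1875×112×10³) + 500/(1425×109×10³) = 5.243×10⁻⁶ mm/N.
So P = 2.434 / 5.243×10⁻⁶ = 464.3 kN, compressive.

P ≈ 464 kN (compressive)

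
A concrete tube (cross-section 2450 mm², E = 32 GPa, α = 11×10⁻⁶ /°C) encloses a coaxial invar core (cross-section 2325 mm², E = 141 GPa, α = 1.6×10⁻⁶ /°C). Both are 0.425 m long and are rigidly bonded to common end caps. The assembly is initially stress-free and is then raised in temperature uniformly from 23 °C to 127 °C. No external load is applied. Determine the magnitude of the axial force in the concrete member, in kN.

The concrete has the larger α, so on heating it would change length more than the invar if both were free. The rigid plates force a common final length, so the concrete is put into compression and the invar into tension, with equal and opposite forces P (no external load).
Setting the final lengths equal and cancelling L: (α₁ − α₂)ΔT = P/(A₁E₁) + P/(A₂E₂).
|α₁ − α₂|·ΔT = 9.4×10⁻⁶ × 104 = 0.0009776.
1/(A₁E₁) + 1/(A₂E₂) = 1/(2450×32×10³) + 1/(2325×141×10³) = 1.581×10⁻⁸ N⁻¹.
P = 0.0009776 / 1.581×10⁻⁸ = 61850 N = 61.85 kN.

P ≈ 61.9 kN (compressive in the concrete)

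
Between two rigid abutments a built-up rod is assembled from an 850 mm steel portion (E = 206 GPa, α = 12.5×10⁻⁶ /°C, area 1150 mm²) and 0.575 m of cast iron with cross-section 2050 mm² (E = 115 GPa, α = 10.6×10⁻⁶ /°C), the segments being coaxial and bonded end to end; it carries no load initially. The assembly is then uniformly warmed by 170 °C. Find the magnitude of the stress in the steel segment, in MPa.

σ ≈ 410 MPa (compressive)

If the supports were absent, the total length change would be Σ αᵢΔT Lᵢ = 12.5×10⁻⁶×170×850 + 10.6×10⁻⁶×170×575 = 2.842 mm.
Since the ends are fixed, an axial force P builds up, equal in every segment, with P · Σ Lᵢ/(AᵢEᵢ) = δ_free.
The series flexibility is Σ Lᵢ/(AᵢEᵢ) = 850/(1150×206×10³) + 575/(2050×115×10³) = 6.027×10⁻⁶ mm/N.
P = 2.842 / 6.027×10⁻⁶ = 471600 N = 471.6 kN, compressive.
σ_{steel} = P / A = 471600 / 1150 = 410.1 MPa.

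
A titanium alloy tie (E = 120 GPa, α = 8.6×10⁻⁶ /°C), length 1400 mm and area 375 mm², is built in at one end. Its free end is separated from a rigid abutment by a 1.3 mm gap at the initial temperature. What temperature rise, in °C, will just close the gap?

ΔT ≈ 108 °C

Contact occurs when the free expansion equals the gap: αΔT L = 1.3 mm.
So ΔT = g/(αL) = 1.3/(8.6×10⁻⁶ × 1400) = 108 °C.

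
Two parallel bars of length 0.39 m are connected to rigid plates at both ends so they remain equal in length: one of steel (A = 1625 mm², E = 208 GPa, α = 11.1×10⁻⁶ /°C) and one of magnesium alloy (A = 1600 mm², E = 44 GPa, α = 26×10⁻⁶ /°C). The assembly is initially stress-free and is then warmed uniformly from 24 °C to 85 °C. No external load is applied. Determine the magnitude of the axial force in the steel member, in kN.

P ≈ 53 kN (tensile in the steel)

Equilibrium of a rigid end plate with no external load gives equal and opposite internal forces ±P in the two members. Since α_{magnesium alloy} > α_{steel}, heating drives the magnesium alloy into compression and the steel into tension.
Setting the final lengths equal and cancelling L: (α₁ − α₂)ΔT = P/(A₁E₁) + P/(A₂E₂).
|α₁ − α₂|·ΔT = 14.9×10⁻⁶ × 61 = 0.0009089.
1/(A₁E₁) + 1/(A₂E₂) = 1/(1625×208×10³) + 1/(1600×44×10³) = 1.716×10⁻⁸ N⁻¹.
So P = 0.0009089 / 1.716×10⁻⁸ = 52.96 kN.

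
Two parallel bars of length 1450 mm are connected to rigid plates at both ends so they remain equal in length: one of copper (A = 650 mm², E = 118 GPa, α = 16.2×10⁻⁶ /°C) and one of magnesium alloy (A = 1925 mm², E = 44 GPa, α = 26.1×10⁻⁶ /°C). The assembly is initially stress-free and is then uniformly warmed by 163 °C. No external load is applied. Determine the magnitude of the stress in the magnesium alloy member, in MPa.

The magnesium alloy has the larger α, so on heating it would change length more than the copper if both were free. The rigid plates force a common final length, so the magnesium alloy is put into compression and the copper into tension, with equal and opposite forces P (no external load).
Setting the final lengths equal and cancelling L: (α₁ − α₂)ΔT = P/(A₁E₁) + P/(A₂E₂).
|α₁ − α₂|·ΔT = 9.9×10⁻⁶ × 163 = 0.001614.
1/(A₁E₁) + 1/(A₂E₂) = 1/(650×118×10³) + 1/(1925×44×10³) = 2.484×10⁻⁸ N⁻¹.
P = 0.001614 / 2.484×10⁻⁸ = 64950 N = 64.95 kN.
σ_{magnesium alloy} = P/A₂ = 64950/1925 = 33.74 MPa, compressive.

σ ≈ 33.7 MPa (compressive)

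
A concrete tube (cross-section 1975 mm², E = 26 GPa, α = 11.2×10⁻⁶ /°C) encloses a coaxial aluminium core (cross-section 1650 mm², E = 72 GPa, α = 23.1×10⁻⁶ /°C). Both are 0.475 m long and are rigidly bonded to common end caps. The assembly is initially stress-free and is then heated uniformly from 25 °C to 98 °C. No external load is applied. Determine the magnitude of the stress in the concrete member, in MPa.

The aluminium has the larger α, so on heating it would change length more than the concrete if both were free. The rigid plates force a common final length, so the aluminium is put into compression and the concrete into tension, with equal and opposite forces P (no external load).
Equating the net (thermal + elastic) strains gives |α₁ − α₂|·ΔT = P·[1/(A₁E₁) + 1/(A₂E₂)].
|α₁ − α₂|·ΔT = 11.9×10⁻⁶ × 73 = 0.0008687.
1/(A₁E₁) + 1/(A₂E₂) = 1/(1975×26×10³) + 1/(1650×72×10³) = 2.789×10⁻⁸ N⁻¹.
So P = 0.0008687 / 2.789×10⁻⁸ = 31.15 kN.
σ_{concrete} = P/A₁ = 31150/1975 = 15.77 MPa, tensile.

σ ≈ 15.8 MPa (tensile)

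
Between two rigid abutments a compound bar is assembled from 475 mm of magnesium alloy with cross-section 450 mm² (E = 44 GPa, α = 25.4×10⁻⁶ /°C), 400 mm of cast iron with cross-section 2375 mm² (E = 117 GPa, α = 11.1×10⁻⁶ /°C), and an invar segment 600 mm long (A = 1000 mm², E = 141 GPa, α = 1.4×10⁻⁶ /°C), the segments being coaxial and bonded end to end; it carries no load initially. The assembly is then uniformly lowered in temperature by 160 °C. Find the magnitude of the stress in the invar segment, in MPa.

σ ≈ 93.5 MPa (tensile)

Free thermal contraction of the whole bar: Σ αᵢΔT Lᵢ = 25.4×10⁻⁶×160×475 + 11.1×10⁻⁶×160×400 + 1.4×10⁻⁶×160×600 = 2.775 mm.
The rigid supports impose zero overall length change; the single axial force P common to all segments must satisfy P Σ Lᵢ/(AᵢEᵢ) = δ_free.
Σ Lᵢ/(AᵢEᵢ) = 475/(450×44×10³) + 400/(2375×117×10³) + 600/(1000×141×10³) = 2.968×10⁻⁵ mm/N.
Hence P = δ_free / Σ(L/AE) = 2.775/2.968×10⁻⁵ = 93.49 kN (tensile).
σ_{invar} = P / A = 93490 / 1000 = 93.49 MPa.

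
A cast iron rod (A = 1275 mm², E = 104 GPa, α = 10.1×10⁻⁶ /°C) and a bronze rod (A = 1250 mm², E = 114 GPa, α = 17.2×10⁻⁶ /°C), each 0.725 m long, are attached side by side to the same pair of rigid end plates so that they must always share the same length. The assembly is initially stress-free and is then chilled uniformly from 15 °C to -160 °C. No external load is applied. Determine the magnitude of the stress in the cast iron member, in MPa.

σ ≈ 66.9 MPa (compressive)

The bronze has the larger α, so on cooling it would change length more than the cast iron if both were free. The rigid plates force a common final length, so the bronze is put into tension and the cast iron into compression, with equal and opposite forces P (no external load).
Setting the final lengths equal and cancelling L: (α₁ − α₂)ΔT = P/(A₁E₁) + P/(A₂E₂).
|α₁ − α₂|·ΔT = 7.1×10⁻⁶ × 175 = 0.001242.
1/(A₁E₁) + 1/(A₂E₂) = 1/(1275×104×10³) + 1/(1250×114×10³) = 1.456×10⁻⁸ N⁻¹.
So P = 0.001242 / 1.456×10⁻⁸ = 85.34 kN.
σ_{cast iron} = P/A₁ = 85340/1275 = 66.94 MPa, compressive.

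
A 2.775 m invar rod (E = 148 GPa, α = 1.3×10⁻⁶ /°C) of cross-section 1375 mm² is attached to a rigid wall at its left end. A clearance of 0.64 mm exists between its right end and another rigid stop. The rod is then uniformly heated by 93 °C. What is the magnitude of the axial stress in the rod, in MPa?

If the wall were absent the rod would grow by αΔT L = 1.3×10⁻⁶ × 93 × 2775 = 0.3355 mm.
Since δ_free = 0.335 mm is less than the 0.64 mm gap, the rod never touches the wall. No axial force develops.

σ ≈ 0 MPa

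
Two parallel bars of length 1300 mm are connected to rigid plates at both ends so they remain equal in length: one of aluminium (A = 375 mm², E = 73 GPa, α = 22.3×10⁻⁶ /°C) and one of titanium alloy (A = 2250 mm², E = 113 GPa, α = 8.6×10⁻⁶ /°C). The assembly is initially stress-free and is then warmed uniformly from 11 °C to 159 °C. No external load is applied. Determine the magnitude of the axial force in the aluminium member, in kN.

P ≈ 50.1 kN (compressive in the aluminium)

Equilibrium of a rigid end plate with no external load gives equal and opposite internal forces ±P in the two members. Since α_{aluminium} > α_{titanium alloy}, heating drives the aluminium into compression and the titanium alloy into tension.
Equating the net (thermal + elastic) strains gives |α₁ − α₂|·ΔT = P·[1/(A₁E₁) + 1/(A₂E₂)].
|α₁ − α₂|·ΔT = 13.7×10⁻⁶ × 148 = 0.002028.
1/(A₁E₁) + 1/(A₂E₂) = 1/(375×73×10³) + 1/(2250×113×10³) = 4.046×10⁻⁸ N⁻¹.
P = 0.002028 / 4.046×10⁻⁸ = 50110 N = 50.11 kN.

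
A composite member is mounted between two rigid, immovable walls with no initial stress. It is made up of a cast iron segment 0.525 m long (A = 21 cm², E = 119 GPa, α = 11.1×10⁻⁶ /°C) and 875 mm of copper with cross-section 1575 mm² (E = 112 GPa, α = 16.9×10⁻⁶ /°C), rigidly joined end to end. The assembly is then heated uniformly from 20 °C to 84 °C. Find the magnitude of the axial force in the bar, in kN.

P ≈ 187 kN (compressive)

If the supports were absent, the total length change would be Σ αᵢΔT Lᵢ = 11.1×10⁻⁶×64×525 + 16.9×10⁻⁶×64×875 = 1.319 mm.
The rigid supports impose zero overall length change; the single axial force P common to all segments must satisfy P Σ Lᵢ/(AᵢEᵢ) = δ_free.
The series flexibility is Σ Lᵢ/(AᵢEᵢ) = 525/(2100×119×10³) + 875/(1575×112×10³) = 7.061×10⁻⁶ mm/N.
P = 1.319 / 7.061×10⁻⁶ = 186800 N = 186.8 kN, compressive.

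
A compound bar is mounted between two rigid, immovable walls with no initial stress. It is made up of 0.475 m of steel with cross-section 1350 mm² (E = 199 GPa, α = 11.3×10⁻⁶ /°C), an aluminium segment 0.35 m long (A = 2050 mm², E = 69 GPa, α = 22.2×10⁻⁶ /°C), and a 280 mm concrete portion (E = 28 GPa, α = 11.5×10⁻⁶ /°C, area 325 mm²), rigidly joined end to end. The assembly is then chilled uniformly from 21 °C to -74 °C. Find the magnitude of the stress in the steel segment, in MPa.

σ ≈ 32.9 MPa (tensile)

With the walls removed the bar would change length by δ_free = Σ αᵢΔT Lᵢ = 11.3×10⁻⁶×95×475 + 22.2×10⁻⁶×95×350 + 11.5×10⁻⁶×95×280 = 1.554 mm.
The rigid supports impose zero overall length change; the single axial force P common to all segments must satisfy P Σ Lᵢ/(AᵢEᵢ) = δ_free.
The series flexibility is Σ Lᵢ/(AᵢEᵢ) = 475/(1350×199×10³) + 350/(2050×69×10³) + 280/(325×28×10³) = 3.501×10⁻⁵ mm/N.
So P = 1.554 / 3.501×10⁻⁵ = 44.38 kN, tensile.
σ_{steel} = P / A = 44380 / 1350 = 32.88 MPa.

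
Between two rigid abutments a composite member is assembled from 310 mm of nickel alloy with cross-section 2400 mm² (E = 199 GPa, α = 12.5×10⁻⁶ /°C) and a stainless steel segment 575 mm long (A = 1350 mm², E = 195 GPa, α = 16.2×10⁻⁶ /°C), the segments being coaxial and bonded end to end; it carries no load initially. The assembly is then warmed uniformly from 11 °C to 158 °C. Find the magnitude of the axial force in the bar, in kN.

If the supports were absent, the total length change would be Σ αᵢΔT Lᵢ = 12.5×10⁻⁶×147×310 + 16.2×10⁻⁶×147×575 = 1.939 mm.
The rigid supports impose zero overall length change; the single axial force P common to all segments must satisfy P Σ Lᵢ/(AᵢEᵢ) = δ_free.
Σ Lᵢ/(AᵢEᵢ) = 310/(2400×199×10³) + 575/(1350×195×10³) = 2.833×10⁻⁶ mm/N.
Hence P = δ_free / Σ(L/AE) = 1.939/2.833×10⁻⁶ = 684.3 kN (compressive).

P ≈ 684 kN (compressive)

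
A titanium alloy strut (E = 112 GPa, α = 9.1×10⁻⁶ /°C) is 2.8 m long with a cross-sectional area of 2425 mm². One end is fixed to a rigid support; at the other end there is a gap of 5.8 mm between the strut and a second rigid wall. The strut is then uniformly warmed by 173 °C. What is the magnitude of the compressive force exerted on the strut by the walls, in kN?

P ≈ 0 kN

If the wall were absent the strut would grow by αΔT L = 9.1×10⁻⁶ × 173 × 2800 = 4.408 mm.
Since δ_free = 4.41 mm is less than the 5.8 mm gap, the strut never touches the wall. No axial force develops.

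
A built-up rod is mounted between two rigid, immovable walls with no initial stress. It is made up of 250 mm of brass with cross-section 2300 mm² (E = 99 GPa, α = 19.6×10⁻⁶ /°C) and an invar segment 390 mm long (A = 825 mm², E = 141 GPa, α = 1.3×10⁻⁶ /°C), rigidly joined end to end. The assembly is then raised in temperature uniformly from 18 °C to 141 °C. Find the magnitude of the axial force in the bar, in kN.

If the supports were absent, the total length change would be Σ αᵢΔT Lᵢ = 19.6×10⁻⁶×123×250 + 1.3×10⁻⁶×123×390 = 0.6651 mm.
The walls prevent any net length change, so an axial force P (same in every segment) develops. Compatibility: P · Σ Lᵢ/(AᵢEᵢ) = δ_free.
The series flexibility is Σ Lᵢ/(AᵢEᵢ) = 250/(2300×99×10³) + 390/(825×141×10³) = 4.451×10⁻⁶ mm/N.
P = 0.6651 / 4.451×10⁻⁶ = 149400 N = 149.4 kN, compressive.

P ≈ 149 kN (compressive)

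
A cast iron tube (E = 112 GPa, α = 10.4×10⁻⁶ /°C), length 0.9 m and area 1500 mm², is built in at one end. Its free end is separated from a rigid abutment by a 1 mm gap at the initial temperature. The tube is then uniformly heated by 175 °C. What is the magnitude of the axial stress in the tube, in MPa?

Free thermal elongation = αΔT L = 10.4×10⁻⁶ × 175 × 900 = 1.638 mm.
The gap closes (δ_free > 1 mm) and the wall then resists a further 1.638 − 1 = 0.638 mm of expansion.
Compatibility: PL/(AE) = 0.638 mm, so σ = P/A = E × (0.638/900) = 79.4 MPa.

σ ≈ 79.4 MPa (compressive)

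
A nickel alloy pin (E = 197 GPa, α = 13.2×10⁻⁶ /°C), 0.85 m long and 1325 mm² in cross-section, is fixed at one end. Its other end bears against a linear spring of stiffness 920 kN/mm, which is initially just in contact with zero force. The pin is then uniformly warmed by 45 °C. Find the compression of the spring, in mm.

Free thermal expansion: δ_free = αΔT L = 13.2×10⁻⁶ × 45 × 850 = 0.5049 mm.
Let P be the compressive force at the spring. The pin shortens elastically by PL/(AE) and the spring compresses by P/k; together these equal δ_free.
So P = δ_free / [L/(AE) + 1/k] = 0.5049 / [ 850/(1325×197×10³) + 1/(920×10³) ].
P = 0.5049 / 4.343×10⁻⁶ = 116200 N.
Spring compression = P/k = 116200/(920×10³) = 0.1264 mm.

δ ≈ 0.126 mm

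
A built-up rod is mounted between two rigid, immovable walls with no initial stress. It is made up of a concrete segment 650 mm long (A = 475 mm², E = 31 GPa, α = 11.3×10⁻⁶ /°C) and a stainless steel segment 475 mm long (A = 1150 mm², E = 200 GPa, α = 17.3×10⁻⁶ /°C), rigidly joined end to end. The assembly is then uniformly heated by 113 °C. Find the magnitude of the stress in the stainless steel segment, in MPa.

σ ≈ 33.1 MPa (compressive)

With the walls removed the bar would change length by δ_free = Σ αᵢΔT Lᵢ = 11.3×10⁻⁶×113×650 + 17.3×10⁻⁶×113×475 = 1.759 mm.
The rigid supports impose zero overall length change; the single axial force P common to all segments must satisfy P Σ Lᵢ/(AᵢEᵢ) = δ_free.
Σ Lᵢ/(AᵢEᵢ) = 650/(475×31×10³) + 475/(1150×200×10³) = 4.621×10⁻⁵ mm/N.
Hence P = δ_free / Σ(L/AE) = 1.759/4.621×10⁻⁵ = 38.06 kN (compressive).
σ_{stainless steel} = P / A = 38060 / 1150 = 33.09 MPa.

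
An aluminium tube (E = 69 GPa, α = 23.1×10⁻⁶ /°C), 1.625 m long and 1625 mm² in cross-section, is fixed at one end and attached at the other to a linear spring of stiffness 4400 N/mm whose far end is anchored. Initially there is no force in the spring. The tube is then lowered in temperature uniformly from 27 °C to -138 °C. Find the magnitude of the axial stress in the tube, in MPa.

Free thermal contraction: δ_free = αΔT L = 23.1×10⁻⁶ × 165 × 1625 = 6.194 mm.
With a force P in the spring, the elastic change of the tube is PL/(AE) and that of the spring is P/k; compatibility requires their sum to equal δ_free.
P [ L/(AE) + 1/k ] = δ_free → P [ 1625/(1625×69×10³) + 1/(4400) ] = 6.194.
P = 6.194 / 0.0002418 = 25620 N.
σ = P/A = 25620/1625 = 15.77 MPa.

σ ≈ 15.8 MPa (tensile)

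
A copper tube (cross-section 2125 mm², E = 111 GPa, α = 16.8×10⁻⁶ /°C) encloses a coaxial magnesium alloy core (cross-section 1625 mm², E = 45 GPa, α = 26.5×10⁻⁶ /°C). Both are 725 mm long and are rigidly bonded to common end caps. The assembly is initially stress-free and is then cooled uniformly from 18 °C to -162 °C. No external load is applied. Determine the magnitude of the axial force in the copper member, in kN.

Equilibrium of a rigid end plate with no external load gives equal and opposite internal forces ±P in the two members. Since α_{magnesium alloy} > α_{copper}, cooling drives the magnesium alloy into tension and the copper into compression.
Compatibility of the two members (thermal + elastic change equal): (α₁ − α₂)ΔT = P·[1/(A₁E₁) + 1/(A₂E₂)].
|α₁ − α₂|·ΔT = 9.7×10⁻⁶ × 180 = 0.001746.
1/(A₁E₁) + 1/(A₂E₂) = 1/(2125×111×10³) + 1/(1625×45×10³) = 1.791×10⁻⁸ N⁻¹.
So P = 0.001746 / 1.791×10⁻⁸ = 97.46 kN.

P ≈ 97.5 kN (compressive in the copper)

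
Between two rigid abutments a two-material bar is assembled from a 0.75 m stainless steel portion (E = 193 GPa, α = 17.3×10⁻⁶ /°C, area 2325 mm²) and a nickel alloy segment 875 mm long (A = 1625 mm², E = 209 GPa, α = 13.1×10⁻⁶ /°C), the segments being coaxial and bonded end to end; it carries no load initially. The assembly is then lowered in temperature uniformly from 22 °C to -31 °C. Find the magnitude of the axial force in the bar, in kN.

With the walls removed the bar would change length by δ_free = Σ αᵢΔT Lᵢ = 17.3×10⁻⁶×53×750 + 13.1×10⁻⁶×53×875 = 1.295 mm.
The rigid supports impose zero overall length change; the single axial force P common to all segments must satisfy P Σ Lᵢ/(AᵢEᵢ) = δ_free.
The series flexibility is Σ Lᵢ/(AᵢEᵢ) = 750/(2325×193×10³) + 875/(1625×209×10³) = 4.248×10⁻⁶ mm/N.
So P = 1.295 / 4.248×10⁻⁶ = 304.9 kN, tensile.

P ≈ 305 kN (tensile)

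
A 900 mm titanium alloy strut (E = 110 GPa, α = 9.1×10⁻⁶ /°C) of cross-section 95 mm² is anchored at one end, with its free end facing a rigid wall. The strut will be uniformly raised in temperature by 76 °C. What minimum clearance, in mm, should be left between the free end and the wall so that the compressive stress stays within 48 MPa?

g ≈ 0.23 mm

With no wall the strut would lengthen by αΔT L = 9.1×10⁻⁶ × 76 × 900 = 0.6224 mm.
A stress of 48 MPa corresponds to the wall pushing the strut back by σL/E = 48×900/(110×10³) = 0.3927 mm.
So the gap has to take up the difference, g_min = δ_free − σL/E = 0.6224 − 0.3927 = 0.2297 mm.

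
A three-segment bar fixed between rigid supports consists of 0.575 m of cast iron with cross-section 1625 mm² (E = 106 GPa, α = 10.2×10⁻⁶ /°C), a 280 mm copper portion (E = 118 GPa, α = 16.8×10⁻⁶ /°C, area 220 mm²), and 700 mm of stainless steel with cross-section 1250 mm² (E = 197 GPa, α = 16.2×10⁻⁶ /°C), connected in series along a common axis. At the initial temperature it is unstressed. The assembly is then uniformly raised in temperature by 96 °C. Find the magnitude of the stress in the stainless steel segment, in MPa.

σ ≈ 99.2 MPa (compressive)

With the walls removed the bar would change length by δ_free = Σ αᵢΔT Lᵢ = 10.2×10⁻⁶×96×575 + 16.8×10⁻⁶×96×280 + 16.2×10⁻⁶×96×700 = 2.103 mm.
Since the ends are fixed, an axial force P builds up, equal in every segment, with P · Σ Lᵢ/(AᵢEᵢ) = δ_free.
Σ Lᵢ/(AᵢEᵢ) = 575/(1625×106×10³) + 280/(220×118×10³) + 700/(1250×197×10³) = 1.697×10⁻⁵ mm/N.
So P = 2.103 / 1.697×10⁻⁵ = 124 kN, compressive.
σ_{stainless steel} = P / A = 124000 / 1250 = 99.17 MPa.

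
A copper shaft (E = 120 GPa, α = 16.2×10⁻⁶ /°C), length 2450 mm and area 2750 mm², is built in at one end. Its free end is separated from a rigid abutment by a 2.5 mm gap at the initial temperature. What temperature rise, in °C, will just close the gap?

ΔT ≈ 63 °C

The gap closes when αΔT L = 2.5 mm, since the shaft is still unstressed at that instant.
So ΔT = g/(αL) = 2.5/(16.2×10⁻⁶ × 2450) = 62.99 °C.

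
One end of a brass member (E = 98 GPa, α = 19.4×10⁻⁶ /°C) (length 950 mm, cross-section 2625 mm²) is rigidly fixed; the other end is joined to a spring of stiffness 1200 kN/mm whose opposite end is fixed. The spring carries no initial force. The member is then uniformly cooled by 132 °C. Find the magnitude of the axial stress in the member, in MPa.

σ ≈ 205 MPa (tensile)

If the spring were absent the member would shorten by αΔT L = 19.4×10⁻⁶ × 132 × 950 = 2.433 mm.
Let P be the tensile force in the spring. The member extends elastically by PL/(AE) and the spring stretches by P/k; together these equal δ_free.
P [ L/(AE) + 1/k ] = δ_free → P [ 950/(2625×98×10³) + 1/(1200×10³) ] = 2.433.
P = 2.433 / 4.526×10⁻⁶ = 537500 N.
σ = P/A = 537500/2625 = 204.8 MPa.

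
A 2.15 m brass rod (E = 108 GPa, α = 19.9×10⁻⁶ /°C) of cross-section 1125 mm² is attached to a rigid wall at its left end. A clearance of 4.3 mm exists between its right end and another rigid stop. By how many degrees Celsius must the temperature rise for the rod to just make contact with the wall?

ΔT ≈ 101 °C

Contact occurs when the free expansion equals the gap: αΔT L = 4.3 mm.
So ΔT = g/(αL) = 4.3/(19.9×10⁻⁶ × 2150) = 100.5 °C.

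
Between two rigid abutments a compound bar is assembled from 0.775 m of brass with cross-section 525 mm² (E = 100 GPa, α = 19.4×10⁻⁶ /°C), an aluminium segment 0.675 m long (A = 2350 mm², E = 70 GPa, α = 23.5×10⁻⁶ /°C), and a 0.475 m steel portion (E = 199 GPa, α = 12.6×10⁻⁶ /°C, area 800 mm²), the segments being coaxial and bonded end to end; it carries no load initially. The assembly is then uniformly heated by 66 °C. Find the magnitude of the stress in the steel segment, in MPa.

Free thermal expansion of the whole bar: Σ αᵢΔT Lᵢ = 19.4×10⁻⁶×66×775 + 23.5×10⁻⁶×66×675 + 12.6×10⁻⁶×66×475 = 2.434 mm.
The walls prevent any net length change, so an axial force P (same in every segment) develops. Compatibility: P · Σ Lᵢ/(AᵢEᵢ) = δ_free.
Σ Lᵢ/(AᵢEᵢ) = 775/(525×100×10³) + 675/(2350×70×10³) + 475/(800×199×10³) = 2.185×10⁻⁵ mm/N.
Hence P = δ_free / Σ(L/AE) = 2.434/2.185×10⁻⁵ = 111.4 kN (compressive).
σ_{steel} = P / A = 111400 / 800 = 139.3 MPa.

σ ≈ 139 MPa (compressive)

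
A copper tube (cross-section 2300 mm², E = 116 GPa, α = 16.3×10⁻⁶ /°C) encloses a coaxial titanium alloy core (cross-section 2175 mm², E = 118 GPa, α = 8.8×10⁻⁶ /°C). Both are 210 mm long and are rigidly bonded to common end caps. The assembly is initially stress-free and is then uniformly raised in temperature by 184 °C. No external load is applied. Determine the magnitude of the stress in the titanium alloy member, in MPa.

σ ≈ 83 MPa (tensile)

Equilibrium of a rigid end plate with no external load gives equal and opposite internal forces ±P in the two members. Since α_{copper} > α_{titanium alloy}, heating drives the copper into compression and the titanium alloy into tension.
Equating the net (thermal + elastic) strains gives |α₁ − α₂|·ΔT = P·[1/(A₁E₁) + 1/(A₂E₂)].
|α₁ − α₂|·ΔT = 7.5×10⁻⁶ × 184 = 0.00138.
1/(A₁E₁) + 1/(A₂E₂) = 1/(2300×116×10³) + 1/(2175×118×10³) = 7.644×10⁻⁹ N⁻¹.
So P = 0.00138 / 7.644×10⁻⁹ = 180.5 kN.
σ_{titanium alloy} = P/A₂ = 180500/2175 = 83 MPa, tensile.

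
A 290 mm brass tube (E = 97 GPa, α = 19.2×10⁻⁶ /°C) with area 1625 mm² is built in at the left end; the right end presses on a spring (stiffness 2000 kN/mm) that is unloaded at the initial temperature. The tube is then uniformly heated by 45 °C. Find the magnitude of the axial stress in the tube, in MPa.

The unrestrained thermal change is αΔT L = 19.2×10⁻⁶ × 45 × 290 = 0.2506 mm.
Let P be the compressive force at the spring. The tube shortens elastically by PL/(AE) and the spring compresses by P/k; together these equal δ_free.
So P = δ_free / [L/(AE) + 1/k] = 0.2506 / [ 290/(1625×97×10³) + 1/(2000×10³) ].
P = 0.2506 / 2.34×10⁻⁶ = 107100 N.
σ = P/A = 107100/1625 = 65.9 MPa.

σ ≈ 65.9 MPa (compressive)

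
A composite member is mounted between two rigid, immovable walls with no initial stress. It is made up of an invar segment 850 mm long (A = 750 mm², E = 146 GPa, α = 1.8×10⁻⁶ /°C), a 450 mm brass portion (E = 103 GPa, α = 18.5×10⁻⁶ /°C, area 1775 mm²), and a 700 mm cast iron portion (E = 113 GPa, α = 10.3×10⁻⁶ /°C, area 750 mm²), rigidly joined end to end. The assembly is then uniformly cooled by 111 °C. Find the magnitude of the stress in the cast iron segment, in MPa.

σ ≈ 137 MPa (tensile)

If the supports were absent, the total length change would be Σ αᵢΔT Lᵢ = 1.8×10⁻⁶×111×850 + 18.5×10⁻⁶×111×450 + 10.3×10⁻⁶×111×700 = 1.894 mm.
Since the ends are fixed, an axial force P builds up, equal in every segment, with P · Σ Lᵢ/(AᵢEᵢ) = δ_free.
The series flexibility is Σ Lᵢ/(AᵢEᵢ) = 850/(750×146×10³) + 450/(1775×103×10³) + 700/(750×113×10³) = 1.848×10⁻⁵ mm/N.
P = 1.894 / 1.848×10⁻⁵ = 102500 N = 102.5 kN, tensile.
σ_{cast iron} = P / A = 102500 / 750 = 136.6 MPa.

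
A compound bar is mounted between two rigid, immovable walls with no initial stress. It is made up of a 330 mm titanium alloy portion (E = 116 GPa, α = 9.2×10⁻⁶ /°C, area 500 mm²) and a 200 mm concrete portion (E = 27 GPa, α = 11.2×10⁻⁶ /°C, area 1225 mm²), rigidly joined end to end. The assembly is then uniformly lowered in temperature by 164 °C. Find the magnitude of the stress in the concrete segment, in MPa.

σ ≈ 60.2 MPa (tensile)

Free thermal contraction of the whole bar: Σ αᵢΔT Lᵢ = 9.2×10⁻⁶×164×330 + 11.2×10⁻⁶×164×200 = 0.8653 mm.
The walls prevent any net length change, so an axial force P (same in every segment) develops. Compatibility: P · Σ Lᵢ/(AᵢEᵢ) = δ_free.
Σ Lᵢ/(AᵢEᵢ) = 330/(500×116×10³) + 200/(1225×27×10³) = 1.174×10⁻⁵ mm/N.
Hence P = δ_free / Σ(L/AE) = 0.8653/1.174×10⁻⁵ = 73.72 kN (tensile).
σ_{concrete} = P / A = 73720 / 1225 = 60.18 MPa.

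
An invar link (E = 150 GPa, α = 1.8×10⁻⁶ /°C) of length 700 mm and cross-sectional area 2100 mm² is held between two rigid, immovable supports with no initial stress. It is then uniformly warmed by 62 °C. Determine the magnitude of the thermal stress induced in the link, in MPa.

σ ≈ 16.7 MPa (compressive)

The supports are rigid, so the total axial strain is zero. The restrained thermal strain is ε = αΔT = 1.8×10⁻⁶ × 62 = 111.6×10⁻⁶.
σ = EαΔT = 150×10³ × 1.8×10⁻⁶ × 62 = 16.74 MPa (compressive; the link is trying to expand).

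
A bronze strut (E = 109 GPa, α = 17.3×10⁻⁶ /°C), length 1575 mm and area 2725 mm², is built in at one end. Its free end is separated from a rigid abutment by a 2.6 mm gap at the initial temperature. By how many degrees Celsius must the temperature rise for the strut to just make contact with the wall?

ΔT ≈ 95.4 °C

Contact occurs when the free expansion equals the gap: αΔT L = 2.6 mm.
ΔT = 2.6 / (17.3×10⁻⁶ × 1575) = 95.42 °C.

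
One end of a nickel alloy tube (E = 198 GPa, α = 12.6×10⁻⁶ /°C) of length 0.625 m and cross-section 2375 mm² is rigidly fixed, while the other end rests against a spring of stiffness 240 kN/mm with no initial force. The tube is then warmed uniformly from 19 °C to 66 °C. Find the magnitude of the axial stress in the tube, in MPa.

σ ≈ 28.4 MPa (compressive)

The unrestrained thermal change is αΔT L = 12.6×10⁻⁶ × 47 × 625 = 0.3701 mm.
Let P be the compressive force at the spring. The tube shortens elastically by PL/(AE) and the spring compresses by P/k; together these equal δ_free.
So P = δ_free / [L/(AE) + 1/k] = 0.3701 / [ 625/(2375×198×10³) + 1/(240×10³) ].
P = 0.3701 / 5.496×10⁻⁶ = 67350 N.
σ = P/A = 67350/2375 = 28.36 MPa.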